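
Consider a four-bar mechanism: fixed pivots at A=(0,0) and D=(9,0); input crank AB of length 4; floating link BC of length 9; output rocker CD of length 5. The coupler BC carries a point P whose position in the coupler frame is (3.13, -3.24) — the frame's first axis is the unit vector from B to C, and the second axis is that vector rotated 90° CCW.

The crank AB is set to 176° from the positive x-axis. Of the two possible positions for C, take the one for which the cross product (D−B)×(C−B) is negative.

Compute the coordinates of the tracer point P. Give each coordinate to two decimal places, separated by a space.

-1.96 -3.74

A=(0,0), D=(9.00,0)
B = A + 4.00·(cos176°, sin176°) = (-3.9903, 0.2790)
|BD| = 12.9933
circle(B,9.00) ∩ circle(D,5.00): a=8.6516, h=2.4799
  candidates: C₊=(4.7126,2.5726) cross=32.222; C₋=(4.6061,-2.3861) cross=-32.222
  mode - wants cross < 0 → take C=(4.6061,-2.3861) (cross=-32.222)
ex = (C−B)/|BC| = (0.9551,-0.2961); ey = (0.2961,0.9551)
P = B + 3.13·ex + -3.24·ey = (-1.9601,-3.7425)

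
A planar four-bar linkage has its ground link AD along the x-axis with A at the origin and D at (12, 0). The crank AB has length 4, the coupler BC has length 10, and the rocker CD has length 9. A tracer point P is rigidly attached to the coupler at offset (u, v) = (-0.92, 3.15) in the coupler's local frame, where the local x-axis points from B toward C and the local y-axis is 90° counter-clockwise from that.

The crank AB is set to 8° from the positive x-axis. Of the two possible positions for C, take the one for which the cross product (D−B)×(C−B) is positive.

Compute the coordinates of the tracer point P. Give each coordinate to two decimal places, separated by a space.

A=(0,0), D=(12.00,0)
B = A + 4.00·(cos8°, sin8°) = (3.9611, 0.5567)
|BD| = 8.0582
circle(B,10.00) ∩ circle(D,9.00): a=5.2080, h=8.5368
  candidates: C₊=(9.7464,8.7133) cross=68.791; C₋=(8.5669,-8.3195) cross=-68.791
  mode + wants cross > 0 → take C=(9.7464,8.7133) (cross=68.791)
ex = (C−B)/|BC| = (0.5785,0.8157); ey = (-0.8157,0.5785)
P = B + -0.92·ex + 3.15·ey = (0.8595,1.6287)

0.86 1.63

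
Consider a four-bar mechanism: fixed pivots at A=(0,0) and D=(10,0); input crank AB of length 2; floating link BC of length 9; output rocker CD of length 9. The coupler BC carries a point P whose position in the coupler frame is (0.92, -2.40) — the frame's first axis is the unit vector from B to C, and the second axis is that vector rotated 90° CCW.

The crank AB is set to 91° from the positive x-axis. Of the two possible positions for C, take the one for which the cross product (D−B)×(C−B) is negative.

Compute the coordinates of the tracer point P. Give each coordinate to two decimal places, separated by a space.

-1.87 0.20

A=(0,0), D=(10.00,0)
B = A + 2.00·(cos91°, sin91°) = (-0.0349, 1.9997)
|BD| = 10.2322
circle(B,9.00) ∩ circle(D,9.00): a=5.1161, h=7.4044
  candidates: C₊=(6.4296,8.2615) cross=75.764; C₋=(3.5355,-6.2618) cross=-75.764
  mode - wants cross < 0 → take C=(3.5355,-6.2618) (cross=-75.764)
ex = (C−B)/|BC| = (0.3967,-0.9179); ey = (0.9179,0.3967)
P = B + 0.92·ex + -2.40·ey = (-1.8730,0.2031)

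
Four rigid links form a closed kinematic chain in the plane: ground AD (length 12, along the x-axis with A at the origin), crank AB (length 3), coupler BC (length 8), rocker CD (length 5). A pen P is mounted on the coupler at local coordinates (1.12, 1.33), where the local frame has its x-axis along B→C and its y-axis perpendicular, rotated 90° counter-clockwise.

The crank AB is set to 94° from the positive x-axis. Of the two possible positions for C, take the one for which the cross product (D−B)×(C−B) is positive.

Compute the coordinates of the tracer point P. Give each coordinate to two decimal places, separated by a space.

0.96 4.28

A=(0,0), D=(12.00,0)
B = A + 3.00·(cos94°, sin94°) = (-0.2093, 2.9927)
|BD| = 12.5707
circle(B,8.00) ∩ circle(D,5.00): a=7.8366, h=1.6088
  candidates: C₊=(7.7850,2.6895) cross=20.223; C₋=(7.0190,-0.4354) cross=-20.223
  mode + wants cross > 0 → take C=(7.7850,2.6895) (cross=20.223)
ex = (C−B)/|BC| = (0.9993,-0.0379); ey = (0.0379,0.9993)
P = B + 1.12·ex + 1.33·ey = (0.9603,4.2793)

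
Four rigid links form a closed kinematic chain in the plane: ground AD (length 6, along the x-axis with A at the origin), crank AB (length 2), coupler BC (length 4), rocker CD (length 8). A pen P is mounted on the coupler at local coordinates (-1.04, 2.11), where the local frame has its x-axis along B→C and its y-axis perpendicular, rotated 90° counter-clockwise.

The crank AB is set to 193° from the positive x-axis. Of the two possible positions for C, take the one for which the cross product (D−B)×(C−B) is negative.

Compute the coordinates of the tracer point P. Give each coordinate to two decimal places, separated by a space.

-0.24 1.17

A=(0,0), D=(6.00,0)
B = A + 2.00·(cos193°, sin193°) = (-1.9487, -0.4499)
|BD| = 7.9615
circle(B,4.00) ∩ circle(D,8.00): a=0.9662, h=3.8816
  candidates: C₊=(-1.2034,3.4800) cross=30.903; C₋=(-0.7647,-4.2707) cross=-30.903
  mode - wants cross < 0 → take C=(-0.7647,-4.2707) (cross=-30.903)
ex = (C−B)/|BC| = (0.2960,-0.9552); ey = (0.9552,0.2960)
P = B + -1.04·ex + 2.11·ey = (-0.2411,1.1681)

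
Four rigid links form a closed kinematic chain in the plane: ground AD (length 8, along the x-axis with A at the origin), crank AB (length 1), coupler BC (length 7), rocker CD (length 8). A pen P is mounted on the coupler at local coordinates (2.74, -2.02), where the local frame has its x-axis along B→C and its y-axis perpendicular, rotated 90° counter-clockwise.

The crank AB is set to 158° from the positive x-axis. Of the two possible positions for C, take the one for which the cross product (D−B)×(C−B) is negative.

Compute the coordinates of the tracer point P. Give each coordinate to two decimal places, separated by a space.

A=(0,0), D=(8.00,0)
B = A + 1.00·(cos158°, sin158°) = (-0.9272, 0.3746)
|BD| = 8.9350
circle(B,7.00) ∩ circle(D,8.00): a=3.6281, h=5.9864
  candidates: C₊=(2.9487,6.2036) cross=53.489; C₋=(2.4468,-5.7586) cross=-53.489
  mode - wants cross < 0 → take C=(2.4468,-5.7586) (cross=-53.489)
ex = (C−B)/|BC| = (0.4820,-0.8762); ey = (0.8762,0.4820)
P = B + 2.74·ex + -2.02·ey = (-1.3764,-2.9997)

-1.38 -3.00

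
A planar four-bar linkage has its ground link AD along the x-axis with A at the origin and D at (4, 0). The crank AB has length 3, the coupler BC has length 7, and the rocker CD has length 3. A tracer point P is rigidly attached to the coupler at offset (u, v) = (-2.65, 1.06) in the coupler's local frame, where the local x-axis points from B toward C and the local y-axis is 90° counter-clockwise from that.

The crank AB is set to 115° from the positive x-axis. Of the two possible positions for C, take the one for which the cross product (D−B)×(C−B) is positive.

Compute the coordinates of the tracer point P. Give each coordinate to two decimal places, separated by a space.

-3.88 3.88

A=(0,0), D=(4.00,0)
B = A + 3.00·(cos115°, sin115°) = (-1.2679, 2.7189)
|BD| = 5.9281
circle(B,7.00) ∩ circle(D,3.00): a=6.3378, h=2.9719
  candidates: C₊=(5.7271,2.4530) cross=17.618; C₋=(3.0010,-2.8288) cross=-17.618
  mode + wants cross > 0 → take C=(5.7271,2.4530) (cross=17.618)
ex = (C−B)/|BC| = (0.9993,-0.0380); ey = (0.0380,0.9993)
P = B + -2.65·ex + 1.06·ey = (-3.8757,3.8788)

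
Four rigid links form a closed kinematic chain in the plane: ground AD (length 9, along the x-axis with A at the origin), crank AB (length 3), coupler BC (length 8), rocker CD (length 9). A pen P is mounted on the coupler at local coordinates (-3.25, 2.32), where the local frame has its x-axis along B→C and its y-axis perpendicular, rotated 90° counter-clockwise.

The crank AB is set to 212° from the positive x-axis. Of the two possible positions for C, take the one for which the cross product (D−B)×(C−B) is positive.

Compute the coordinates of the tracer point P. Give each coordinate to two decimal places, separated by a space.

A=(0,0), D=(9.00,0)
B = A + 3.00·(cos212°, sin212°) = (-2.5441, -1.5898)
|BD| = 11.6531
circle(B,8.00) ∩ circle(D,9.00): a=5.0971, h=6.1660
  candidates: C₊=(1.6641,5.2139) cross=71.853; C₋=(3.3465,-7.0027) cross=-71.853
  mode + wants cross > 0 → take C=(1.6641,5.2139) (cross=71.853)
ex = (C−B)/|BC| = (0.5260,0.8505); ey = (-0.8505,0.5260)
P = B + -3.25·ex + 2.32·ey = (-6.2268,-3.1334)

-6.23 -3.13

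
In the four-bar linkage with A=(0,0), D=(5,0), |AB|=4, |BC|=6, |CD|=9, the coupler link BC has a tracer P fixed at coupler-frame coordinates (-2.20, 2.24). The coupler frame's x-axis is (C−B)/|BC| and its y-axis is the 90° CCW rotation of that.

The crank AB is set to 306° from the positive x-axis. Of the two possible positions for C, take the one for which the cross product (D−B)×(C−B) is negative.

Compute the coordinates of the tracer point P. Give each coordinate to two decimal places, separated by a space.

3.83 -0.47

A=(0,0), D=(5.00,0)
B = A + 4.00·(cos306°, sin306°) = (2.3511, -3.2361)
|BD| = 4.1819
circle(B,6.00) ∩ circle(D,9.00): a=-3.2893, h=5.0180
  candidates: C₊=(-3.6154,-2.6030) cross=20.985; C₋=(4.1507,-8.9598) cross=-20.985
  mode - wants cross < 0 → take C=(4.1507,-8.9598) (cross=-20.985)
ex = (C−B)/|BC| = (0.2999,-0.9540); ey = (0.9540,0.2999)
P = B + -2.20·ex + 2.24·ey = (3.8282,-0.4655)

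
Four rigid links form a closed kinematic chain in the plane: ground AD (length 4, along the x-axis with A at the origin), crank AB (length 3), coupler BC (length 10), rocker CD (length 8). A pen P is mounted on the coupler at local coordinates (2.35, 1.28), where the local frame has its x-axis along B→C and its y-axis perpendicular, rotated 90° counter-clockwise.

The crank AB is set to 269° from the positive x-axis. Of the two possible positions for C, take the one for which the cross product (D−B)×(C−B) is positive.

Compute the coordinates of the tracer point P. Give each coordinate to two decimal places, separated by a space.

A=(0,0), D=(4.00,0)
B = A + 3.00·(cos269°, sin269°) = (-0.0524, -2.9995)
|BD| = 5.0417
circle(B,10.00) ∩ circle(D,8.00): a=6.0911, h=7.9309
  candidates: C₊=(0.1250,6.9989) cross=39.985; C₋=(9.5619,-5.7503) cross=-39.985
  mode + wants cross > 0 → take C=(0.1250,6.9989) (cross=39.985)
ex = (C−B)/|BC| = (0.0177,0.9998); ey = (-0.9998,0.0177)
P = B + 2.35·ex + 1.28·ey = (-1.2905,-0.6272)

-1.29 -0.63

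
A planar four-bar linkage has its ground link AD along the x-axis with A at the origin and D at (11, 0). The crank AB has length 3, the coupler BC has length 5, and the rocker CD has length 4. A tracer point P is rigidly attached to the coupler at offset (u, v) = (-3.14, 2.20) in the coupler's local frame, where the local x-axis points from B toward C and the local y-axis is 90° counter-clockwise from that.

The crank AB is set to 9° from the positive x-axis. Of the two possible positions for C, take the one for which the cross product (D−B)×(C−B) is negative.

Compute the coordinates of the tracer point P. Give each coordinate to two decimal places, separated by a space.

1.16 3.85

A=(0,0), D=(11.00,0)
B = A + 3.00·(cos9°, sin9°) = (2.9631, 0.4693)
|BD| = 8.0506
circle(B,5.00) ∩ circle(D,4.00): a=4.5843, h=1.9961
  candidates: C₊=(7.6559,2.1948) cross=16.070; C₋=(7.4232,-1.7906) cross=-16.070
  mode - wants cross < 0 → take C=(7.4232,-1.7906) (cross=-16.070)
ex = (C−B)/|BC| = (0.8920,-0.4520); ey = (0.4520,0.8920)
P = B + -3.14·ex + 2.20·ey = (1.1565,3.8510)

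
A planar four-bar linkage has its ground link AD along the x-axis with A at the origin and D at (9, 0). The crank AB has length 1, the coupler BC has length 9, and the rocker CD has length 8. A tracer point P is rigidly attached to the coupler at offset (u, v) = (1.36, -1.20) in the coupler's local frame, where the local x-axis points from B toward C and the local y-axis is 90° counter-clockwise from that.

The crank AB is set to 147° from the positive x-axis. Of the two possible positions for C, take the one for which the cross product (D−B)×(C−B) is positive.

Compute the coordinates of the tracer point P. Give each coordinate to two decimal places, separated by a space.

0.97 0.71

A=(0,0), D=(9.00,0)
B = A + 1.00·(cos147°, sin147°) = (-0.8387, 0.5446)
|BD| = 9.8537
circle(B,9.00) ∩ circle(D,8.00): a=5.7895, h=6.8907
  candidates: C₊=(5.3228,7.1048) cross=67.899; C₋=(4.5611,-6.6555) cross=-67.899
  mode + wants cross > 0 → take C=(5.3228,7.1048) (cross=67.899)
ex = (C−B)/|BC| = (0.6846,0.7289); ey = (-0.7289,0.6846)
P = B + 1.36·ex + -1.20·ey = (0.9671,0.7144)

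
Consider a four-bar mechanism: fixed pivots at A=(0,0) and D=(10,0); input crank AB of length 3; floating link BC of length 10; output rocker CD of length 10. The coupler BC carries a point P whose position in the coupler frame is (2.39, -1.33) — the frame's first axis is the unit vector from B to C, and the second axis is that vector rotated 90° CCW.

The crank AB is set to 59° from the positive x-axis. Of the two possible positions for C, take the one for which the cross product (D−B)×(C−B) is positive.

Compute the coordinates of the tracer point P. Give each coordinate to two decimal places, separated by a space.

A=(0,0), D=(10.00,0)
B = A + 3.00·(cos59°, sin59°) = (1.5451, 2.5715)
|BD| = 8.8373
circle(B,10.00) ∩ circle(D,10.00): a=4.4186, h=8.9708
  candidates: C₊=(8.3829,9.8684) cross=79.278; C₋=(3.1622,-7.2969) cross=-79.278
  mode + wants cross > 0 → take C=(8.3829,9.8684) (cross=79.278)
ex = (C−B)/|BC| = (0.6838,0.7297); ey = (-0.7297,0.6838)
P = B + 2.39·ex + -1.33·ey = (4.1498,3.4060)

4.15 3.41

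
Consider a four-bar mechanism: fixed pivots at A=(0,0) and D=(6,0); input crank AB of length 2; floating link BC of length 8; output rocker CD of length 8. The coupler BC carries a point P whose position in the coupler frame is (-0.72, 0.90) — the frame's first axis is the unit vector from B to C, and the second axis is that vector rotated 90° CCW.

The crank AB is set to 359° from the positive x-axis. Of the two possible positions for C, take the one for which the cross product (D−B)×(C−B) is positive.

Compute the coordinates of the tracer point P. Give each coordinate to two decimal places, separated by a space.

A=(0,0), D=(6.00,0)
B = A + 2.00·(cos359°, sin359°) = (1.9997, -0.0349)
|BD| = 4.0005
circle(B,8.00) ∩ circle(D,8.00): a=2.0002, h=7.7459
  candidates: C₊=(3.9323,7.7282) cross=30.987; C₋=(4.0674,-7.7631) cross=-30.987
  mode + wants cross > 0 → take C=(3.9323,7.7282) (cross=30.987)
ex = (C−B)/|BC| = (0.2416,0.9704); ey = (-0.9704,0.2416)
P = B + -0.72·ex + 0.90·ey = (0.9524,-0.5162)

0.95 -0.52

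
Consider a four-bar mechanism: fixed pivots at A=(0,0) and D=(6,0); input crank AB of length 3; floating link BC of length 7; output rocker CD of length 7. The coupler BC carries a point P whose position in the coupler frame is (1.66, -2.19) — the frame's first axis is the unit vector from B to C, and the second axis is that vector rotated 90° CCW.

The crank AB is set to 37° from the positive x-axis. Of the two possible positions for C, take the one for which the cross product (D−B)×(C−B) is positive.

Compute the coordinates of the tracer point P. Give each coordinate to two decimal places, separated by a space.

A=(0,0), D=(6.00,0)
B = A + 3.00·(cos37°, sin37°) = (2.3959, 1.8054)
|BD| = 4.0310
circle(B,7.00) ∩ circle(D,7.00): a=2.0155, h=6.7036
  candidates: C₊=(7.2004,6.8963) cross=27.022; C₋=(1.1955,-5.0909) cross=-27.022
  mode + wants cross > 0 → take C=(7.2004,6.8963) (cross=27.022)
ex = (C−B)/|BC| = (0.6864,0.7273); ey = (-0.7273,0.6864)
P = B + 1.66·ex + -2.19·ey = (5.1280,1.5096)

5.13 1.51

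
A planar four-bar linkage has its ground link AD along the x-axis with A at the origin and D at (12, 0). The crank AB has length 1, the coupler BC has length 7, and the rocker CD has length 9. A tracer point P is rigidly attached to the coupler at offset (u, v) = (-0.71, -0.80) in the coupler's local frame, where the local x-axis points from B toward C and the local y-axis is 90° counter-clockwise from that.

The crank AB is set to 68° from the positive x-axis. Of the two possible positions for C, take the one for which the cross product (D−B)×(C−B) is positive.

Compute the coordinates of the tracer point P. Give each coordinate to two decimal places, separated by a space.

A=(0,0), D=(12.00,0)
B = A + 1.00·(cos68°, sin68°) = (0.3746, 0.9272)
|BD| = 11.6623
circle(B,7.00) ∩ circle(D,9.00): a=4.4592, h=5.3959
  candidates: C₊=(5.2487,5.9515) cross=62.928; C₋=(4.3907,-4.8061) cross=-62.928
  mode + wants cross > 0 → take C=(5.2487,5.9515) (cross=62.928)
ex = (C−B)/|BC| = (0.6963,0.7178); ey = (-0.7178,0.6963)
P = B + -0.71·ex + -0.80·ey = (0.4544,-0.1395)

0.45 -0.14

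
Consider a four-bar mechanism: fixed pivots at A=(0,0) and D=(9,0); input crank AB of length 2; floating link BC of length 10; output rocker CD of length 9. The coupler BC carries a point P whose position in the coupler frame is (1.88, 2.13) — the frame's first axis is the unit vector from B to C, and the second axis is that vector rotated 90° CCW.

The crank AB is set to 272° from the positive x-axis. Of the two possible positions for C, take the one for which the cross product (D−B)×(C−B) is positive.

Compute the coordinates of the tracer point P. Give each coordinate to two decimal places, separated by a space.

-1.22 0.53

A=(0,0), D=(9.00,0)
B = A + 2.00·(cos272°, sin272°) = (0.0698, -1.9988)
|BD| = 9.1512
circle(B,10.00) ∩ circle(D,9.00): a=5.6137, h=8.2757
  candidates: C₊=(3.7404,7.3032) cross=75.732; C₋=(7.3555,-8.8485) cross=-75.732
  mode + wants cross > 0 → take C=(3.7404,7.3032) (cross=75.732)
ex = (C−B)/|BC| = (0.3671,0.9302); ey = (-0.9302,0.3671)
P = B + 1.88·ex + 2.13·ey = (-1.2214,0.5318)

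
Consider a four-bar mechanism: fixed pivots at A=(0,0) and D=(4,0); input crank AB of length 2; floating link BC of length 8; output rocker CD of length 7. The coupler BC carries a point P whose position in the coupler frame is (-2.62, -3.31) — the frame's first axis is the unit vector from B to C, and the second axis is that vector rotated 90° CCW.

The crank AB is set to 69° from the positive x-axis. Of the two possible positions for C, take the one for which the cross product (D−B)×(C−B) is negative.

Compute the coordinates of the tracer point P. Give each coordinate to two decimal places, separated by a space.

-2.56 4.53

A=(0,0), D=(4.00,0)
B = A + 2.00·(cos69°, sin69°) = (0.7167, 1.8672)
|BD| = 3.7771
circle(B,8.00) ∩ circle(D,7.00): a=3.8742, h=6.9993
  candidates: C₊=(7.5445,6.0363) cross=26.437; C₋=(0.6244,-6.1323) cross=-26.437
  mode - wants cross < 0 → take C=(0.6244,-6.1323) (cross=-26.437)
ex = (C−B)/|BC| = (-0.0115,-0.9999); ey = (0.9999,-0.0115)
P = B + -2.62·ex + -3.31·ey = (-2.5628,4.5252)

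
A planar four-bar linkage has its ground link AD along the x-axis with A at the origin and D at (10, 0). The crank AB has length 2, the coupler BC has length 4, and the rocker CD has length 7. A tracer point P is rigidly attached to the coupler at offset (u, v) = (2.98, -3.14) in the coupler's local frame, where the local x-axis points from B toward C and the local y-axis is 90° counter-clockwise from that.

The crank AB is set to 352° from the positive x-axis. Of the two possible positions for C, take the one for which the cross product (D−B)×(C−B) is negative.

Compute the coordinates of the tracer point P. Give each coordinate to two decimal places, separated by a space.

A=(0,0), D=(10.00,0)
B = A + 2.00·(cos352°, sin352°) = (1.9805, -0.2783)
|BD| = 8.0243
circle(B,4.00) ∩ circle(D,7.00): a=1.9559, h=3.4892
  candidates: C₊=(3.8142,3.2766) cross=27.998; C₋=(4.0563,-3.6976) cross=-27.998
  mode - wants cross < 0 → take C=(4.0563,-3.6976) (cross=-27.998)
ex = (C−B)/|BC| = (0.5189,-0.8548); ey = (0.8548,0.5189)
P = B + 2.98·ex + -3.14·ey = (0.8429,-4.4551)

0.84 -4.46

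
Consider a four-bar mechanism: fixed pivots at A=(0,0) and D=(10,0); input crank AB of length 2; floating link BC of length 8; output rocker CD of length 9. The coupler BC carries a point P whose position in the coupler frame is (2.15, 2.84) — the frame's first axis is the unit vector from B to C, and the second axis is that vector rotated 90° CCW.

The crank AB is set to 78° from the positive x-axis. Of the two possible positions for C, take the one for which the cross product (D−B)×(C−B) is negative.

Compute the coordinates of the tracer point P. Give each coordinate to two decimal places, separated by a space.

3.79 0.83

A=(0,0), D=(10.00,0)
B = A + 2.00·(cos78°, sin78°) = (0.4158, 1.9563)
|BD| = 9.7818
circle(B,8.00) ∩ circle(D,9.00): a=4.0219, h=6.9155
  candidates: C₊=(5.7396,7.9277) cross=67.646; C₋=(2.9735,-5.6238) cross=-67.646
  mode - wants cross < 0 → take C=(2.9735,-5.6238) (cross=-67.646)
ex = (C−B)/|BC| = (0.3197,-0.9475); ey = (0.9475,0.3197)
P = B + 2.15·ex + 2.84·ey = (3.7941,0.8271)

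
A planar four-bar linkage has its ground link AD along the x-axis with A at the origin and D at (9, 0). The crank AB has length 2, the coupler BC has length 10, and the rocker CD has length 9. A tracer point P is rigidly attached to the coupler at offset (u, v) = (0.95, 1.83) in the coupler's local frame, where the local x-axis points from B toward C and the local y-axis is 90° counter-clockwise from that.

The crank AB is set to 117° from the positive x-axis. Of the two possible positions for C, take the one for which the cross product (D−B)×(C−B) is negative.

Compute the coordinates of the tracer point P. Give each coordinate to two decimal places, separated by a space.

A=(0,0), D=(9.00,0)
B = A + 2.00·(cos117°, sin117°) = (-0.9080, 1.7820)
|BD| = 10.0670
circle(B,10.00) ∩ circle(D,9.00): a=5.9772, h=8.0171
  candidates: C₊=(6.3939,8.6144) cross=80.708; C₋=(3.5556,-7.1665) cross=-80.708
  mode - wants cross < 0 → take C=(3.5556,-7.1665) (cross=-80.708)
ex = (C−B)/|BC| = (0.4464,-0.8949); ey = (0.8949,0.4464)
P = B + 0.95·ex + 1.83·ey = (1.1536,1.7487)

1.15 1.75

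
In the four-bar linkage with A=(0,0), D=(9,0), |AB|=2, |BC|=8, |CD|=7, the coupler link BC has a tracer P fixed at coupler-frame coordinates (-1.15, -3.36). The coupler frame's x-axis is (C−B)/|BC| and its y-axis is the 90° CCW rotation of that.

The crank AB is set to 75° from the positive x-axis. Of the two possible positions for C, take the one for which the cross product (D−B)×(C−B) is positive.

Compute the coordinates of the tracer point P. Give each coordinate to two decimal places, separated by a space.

1.59 -1.45

A=(0,0), D=(9.00,0)
B = A + 2.00·(cos75°, sin75°) = (0.5176, 1.9319)
|BD| = 8.6996
circle(B,8.00) ∩ circle(D,7.00): a=5.2119, h=6.0693
  candidates: C₊=(6.9472,6.6922) cross=52.800; C₋=(4.2516,-5.1433) cross=-52.800
  mode + wants cross > 0 → take C=(6.9472,6.6922) (cross=52.800)
ex = (C−B)/|BC| = (0.8037,0.5950); ey = (-0.5950,0.8037)
P = B + -1.15·ex + -3.36·ey = (1.5928,-1.4529)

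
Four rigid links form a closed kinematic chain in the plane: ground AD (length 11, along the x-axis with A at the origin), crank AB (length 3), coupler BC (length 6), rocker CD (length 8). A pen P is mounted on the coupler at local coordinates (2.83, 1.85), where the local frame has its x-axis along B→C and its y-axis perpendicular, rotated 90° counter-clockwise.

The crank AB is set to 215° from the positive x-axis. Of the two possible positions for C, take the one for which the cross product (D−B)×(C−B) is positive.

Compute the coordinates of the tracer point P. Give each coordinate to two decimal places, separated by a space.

-0.62 1.11

A=(0,0), D=(11.00,0)
B = A + 3.00·(cos215°, sin215°) = (-2.4575, -1.7207)
|BD| = 13.5670
circle(B,6.00) ∩ circle(D,8.00): a=5.7516, h=1.7086
  candidates: C₊=(3.0310,0.7035) cross=23.180; C₋=(3.4644,-2.6860) cross=-23.180
  mode + wants cross > 0 → take C=(3.0310,0.7035) (cross=23.180)
ex = (C−B)/|BC| = (0.9147,0.4040); ey = (-0.4040,0.9147)
P = B + 2.83·ex + 1.85·ey = (-0.6162,1.1150)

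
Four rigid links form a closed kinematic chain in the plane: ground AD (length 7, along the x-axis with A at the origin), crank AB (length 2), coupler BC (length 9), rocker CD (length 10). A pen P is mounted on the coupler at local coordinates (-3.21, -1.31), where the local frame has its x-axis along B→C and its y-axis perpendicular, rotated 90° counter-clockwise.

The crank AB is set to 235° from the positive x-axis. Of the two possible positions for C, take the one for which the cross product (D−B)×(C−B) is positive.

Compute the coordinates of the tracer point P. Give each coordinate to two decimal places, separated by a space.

-0.31 -5.00

A=(0,0), D=(7.00,0)
B = A + 2.00·(cos235°, sin235°) = (-1.1472, -1.6383)
|BD| = 8.3102
circle(B,9.00) ∩ circle(D,10.00): a=3.0120, h=8.4810
  candidates: C₊=(0.1337,7.2701) cross=70.480; C₋=(3.4777,-9.3591) cross=-70.480
  mode + wants cross > 0 → take C=(0.1337,7.2701) (cross=70.480)
ex = (C−B)/|BC| = (0.1423,0.9898); ey = (-0.9898,0.1423)
P = B + -3.21·ex + -1.31·ey = (-0.3073,-5.0021)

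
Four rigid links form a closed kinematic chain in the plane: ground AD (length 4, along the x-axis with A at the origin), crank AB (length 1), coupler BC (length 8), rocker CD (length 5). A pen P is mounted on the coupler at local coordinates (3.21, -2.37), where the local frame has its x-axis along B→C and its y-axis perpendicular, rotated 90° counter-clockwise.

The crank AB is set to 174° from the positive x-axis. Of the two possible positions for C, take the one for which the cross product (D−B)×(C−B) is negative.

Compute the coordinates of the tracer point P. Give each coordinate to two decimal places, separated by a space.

0.07 -3.74

A=(0,0), D=(4.00,0)
B = A + 1.00·(cos174°, sin174°) = (-0.9945, 0.1045)
|BD| = 4.9956
circle(B,8.00) ∩ circle(D,5.00): a=6.4012, h=4.7984
  candidates: C₊=(5.5057,4.7679) cross=23.971; C₋=(5.3049,-4.8267) cross=-23.971
  mode - wants cross < 0 → take C=(5.3049,-4.8267) (cross=-23.971)
ex = (C−B)/|BC| = (0.7874,-0.6164); ey = (0.6164,0.7874)
P = B + 3.21·ex + -2.37·ey = (0.0722,-3.7403)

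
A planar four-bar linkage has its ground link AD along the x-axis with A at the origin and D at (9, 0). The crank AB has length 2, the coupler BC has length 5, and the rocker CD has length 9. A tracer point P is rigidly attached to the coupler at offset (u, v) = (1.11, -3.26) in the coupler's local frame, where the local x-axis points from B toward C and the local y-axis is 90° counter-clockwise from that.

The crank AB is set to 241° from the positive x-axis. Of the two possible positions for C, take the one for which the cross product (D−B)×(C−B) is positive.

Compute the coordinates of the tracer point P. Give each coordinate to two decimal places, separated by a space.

2.47 -1.66

A=(0,0), D=(9.00,0)
B = A + 2.00·(cos241°, sin241°) = (-0.9696, -1.7492)
|BD| = 10.1219
circle(B,5.00) ∩ circle(D,9.00): a=2.2947, h=4.4423
  candidates: C₊=(0.5228,3.0228) cross=44.965; C₋=(2.0582,-5.7282) cross=-44.965
  mode + wants cross > 0 → take C=(0.5228,3.0228) (cross=44.965)
ex = (C−B)/|BC| = (0.2985,0.9544); ey = (-0.9544,0.2985)
P = B + 1.11·ex + -3.26·ey = (2.4731,-1.6629)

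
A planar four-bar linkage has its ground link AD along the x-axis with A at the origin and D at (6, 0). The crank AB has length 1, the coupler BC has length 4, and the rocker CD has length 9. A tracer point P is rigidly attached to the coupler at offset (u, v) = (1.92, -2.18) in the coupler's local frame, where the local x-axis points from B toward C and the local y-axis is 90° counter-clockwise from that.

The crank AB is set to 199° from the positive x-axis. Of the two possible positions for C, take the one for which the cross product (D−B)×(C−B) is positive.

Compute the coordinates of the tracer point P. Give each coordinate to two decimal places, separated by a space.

0.44 2.23

A=(0,0), D=(6.00,0)
B = A + 1.00·(cos199°, sin199°) = (-0.9455, -0.3256)
|BD| = 6.9531
circle(B,4.00) ∩ circle(D,9.00): a=-1.1976, h=3.8165
  candidates: C₊=(-2.3205,3.4307) cross=26.537; C₋=(-1.9631,-4.1940) cross=-26.537
  mode + wants cross > 0 → take C=(-2.3205,3.4307) (cross=26.537)
ex = (C−B)/|BC| = (-0.3437,0.9391); ey = (-0.9391,-0.3437)
P = B + 1.92·ex + -2.18·ey = (0.4417,2.2268)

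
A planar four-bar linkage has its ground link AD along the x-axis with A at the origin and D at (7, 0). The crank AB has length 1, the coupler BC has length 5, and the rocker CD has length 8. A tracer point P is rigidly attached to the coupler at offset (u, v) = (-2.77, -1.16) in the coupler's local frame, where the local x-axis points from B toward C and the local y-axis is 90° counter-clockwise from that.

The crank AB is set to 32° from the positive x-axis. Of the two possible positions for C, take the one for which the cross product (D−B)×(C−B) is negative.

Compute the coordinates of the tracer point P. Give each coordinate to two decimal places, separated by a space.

A=(0,0), D=(7.00,0)
B = A + 1.00·(cos32°, sin32°) = (0.8480, 0.5299)
|BD| = 6.1747
circle(B,5.00) ∩ circle(D,8.00): a=-0.0707, h=4.9995
  candidates: C₊=(1.2067,5.5170) cross=30.871; C₋=(0.3486,-4.4451) cross=-30.871
  mode - wants cross < 0 → take C=(0.3486,-4.4451) (cross=-30.871)
ex = (C−B)/|BC| = (-0.0999,-0.9950); ey = (0.9950,-0.0999)
P = B + -2.77·ex + -1.16·ey = (-0.0294,3.4019)

-0.03 3.40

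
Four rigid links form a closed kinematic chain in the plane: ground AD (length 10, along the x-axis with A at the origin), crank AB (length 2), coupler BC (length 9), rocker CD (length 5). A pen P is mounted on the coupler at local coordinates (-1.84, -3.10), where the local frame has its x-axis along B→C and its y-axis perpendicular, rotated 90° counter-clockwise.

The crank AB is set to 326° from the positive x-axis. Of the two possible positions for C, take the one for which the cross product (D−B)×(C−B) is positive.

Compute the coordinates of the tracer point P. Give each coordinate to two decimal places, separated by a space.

2.29 -4.67

A=(0,0), D=(10.00,0)
B = A + 2.00·(cos326°, sin326°) = (1.6581, -1.1184)
|BD| = 8.4166
circle(B,9.00) ∩ circle(D,5.00): a=7.5351, h=4.9217
  candidates: C₊=(8.4723,4.7609) cross=41.424; C₋=(9.7803,-4.9952) cross=-41.424
  mode + wants cross > 0 → take C=(8.4723,4.7609) (cross=41.424)
ex = (C−B)/|BC| = (0.7571,0.6533); ey = (-0.6533,0.7571)
P = B + -1.84·ex + -3.10·ey = (2.2900,-4.6675)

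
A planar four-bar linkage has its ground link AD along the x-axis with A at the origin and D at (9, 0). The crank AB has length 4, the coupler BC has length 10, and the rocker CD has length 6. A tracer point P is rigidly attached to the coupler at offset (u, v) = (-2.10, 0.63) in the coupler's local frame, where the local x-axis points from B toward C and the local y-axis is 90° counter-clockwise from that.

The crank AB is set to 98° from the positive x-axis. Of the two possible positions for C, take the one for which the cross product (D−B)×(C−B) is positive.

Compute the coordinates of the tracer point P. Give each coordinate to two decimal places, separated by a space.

A=(0,0), D=(9.00,0)
B = A + 4.00·(cos98°, sin98°) = (-0.5567, 3.9611)
|BD| = 10.3451
circle(B,10.00) ∩ circle(D,6.00): a=8.2658, h=5.6282
  candidates: C₊=(9.2342,5.9954) cross=58.224; C₋=(4.9242,-4.4031) cross=-58.224
  mode + wants cross > 0 → take C=(9.2342,5.9954) (cross=58.224)
ex = (C−B)/|BC| = (0.9791,0.2034); ey = (-0.2034,0.9791)
P = B + -2.10·ex + 0.63·ey = (-2.7409,4.1507)

-2.74 4.15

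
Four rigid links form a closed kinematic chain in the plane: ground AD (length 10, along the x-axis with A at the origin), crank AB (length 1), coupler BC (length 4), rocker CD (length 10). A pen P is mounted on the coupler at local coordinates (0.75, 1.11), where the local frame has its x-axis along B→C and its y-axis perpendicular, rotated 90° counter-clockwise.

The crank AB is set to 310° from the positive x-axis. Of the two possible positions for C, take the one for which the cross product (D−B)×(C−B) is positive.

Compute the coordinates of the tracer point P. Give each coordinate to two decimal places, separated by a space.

A=(0,0), D=(10.00,0)
B = A + 1.00·(cos310°, sin310°) = (0.6428, -0.7660)
|BD| = 9.3885
circle(B,4.00) ∩ circle(D,10.00): a=0.2207, h=3.9939
  candidates: C₊=(0.5369,3.2326) cross=37.497; C₋=(1.1886,-4.7286) cross=-37.497
  mode + wants cross > 0 → take C=(0.5369,3.2326) (cross=37.497)
ex = (C−B)/|BC| = (-0.0265,0.9996); ey = (-0.9996,-0.0265)
P = B + 0.75·ex + 1.11·ey = (-0.4867,-0.0457)

-0.49 -0.05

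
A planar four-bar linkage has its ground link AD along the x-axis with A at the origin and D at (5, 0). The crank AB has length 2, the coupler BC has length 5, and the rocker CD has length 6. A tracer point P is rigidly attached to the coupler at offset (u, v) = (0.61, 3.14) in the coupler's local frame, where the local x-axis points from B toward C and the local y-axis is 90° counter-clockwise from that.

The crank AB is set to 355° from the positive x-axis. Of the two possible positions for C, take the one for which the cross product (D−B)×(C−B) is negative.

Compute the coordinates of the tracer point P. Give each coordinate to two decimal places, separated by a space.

A=(0,0), D=(5.00,0)
B = A + 2.00·(cos355°, sin355°) = (1.9924, -0.1743)
|BD| = 3.0127
circle(B,5.00) ∩ circle(D,6.00): a=-0.3193, h=4.9898
  candidates: C₊=(1.3849,4.7886) cross=15.033; C₋=(1.9623,-5.1742) cross=-15.033
  mode - wants cross < 0 → take C=(1.9623,-5.1742) (cross=-15.033)
ex = (C−B)/|BC| = (-0.0060,-1.0000); ey = (1.0000,-0.0060)
P = B + 0.61·ex + 3.14·ey = (5.1287,-0.8032)

5.13 -0.80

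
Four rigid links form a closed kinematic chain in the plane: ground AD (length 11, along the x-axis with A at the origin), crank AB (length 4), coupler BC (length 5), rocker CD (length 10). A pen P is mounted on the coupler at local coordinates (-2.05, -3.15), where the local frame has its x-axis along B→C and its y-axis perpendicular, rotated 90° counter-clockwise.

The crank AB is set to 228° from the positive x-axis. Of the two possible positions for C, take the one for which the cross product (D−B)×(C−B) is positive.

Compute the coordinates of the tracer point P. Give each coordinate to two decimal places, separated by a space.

A=(0,0), D=(11.00,0)
B = A + 4.00·(cos228°, sin228°) = (-2.6765, -2.9726)
|BD| = 13.9958
circle(B,5.00) ∩ circle(D,10.00): a=4.3186, h=2.5199
  candidates: C₊=(1.0083,0.4071) cross=35.269; C₋=(2.0787,-4.5178) cross=-35.269
  mode + wants cross > 0 → take C=(1.0083,0.4071) (cross=35.269)
ex = (C−B)/|BC| = (0.7370,0.6759); ey = (-0.6759,0.7370)
P = B + -2.05·ex + -3.15·ey = (-2.0581,-6.6797)

-2.06 -6.68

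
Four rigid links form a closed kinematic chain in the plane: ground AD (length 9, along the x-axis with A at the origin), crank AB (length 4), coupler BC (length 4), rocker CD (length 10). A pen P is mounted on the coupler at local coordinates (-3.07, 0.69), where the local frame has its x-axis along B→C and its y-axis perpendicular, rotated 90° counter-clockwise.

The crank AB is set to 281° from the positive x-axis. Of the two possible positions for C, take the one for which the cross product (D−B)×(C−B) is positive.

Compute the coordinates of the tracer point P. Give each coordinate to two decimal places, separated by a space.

A=(0,0), D=(9.00,0)
B = A + 4.00·(cos281°, sin281°) = (0.7632, -3.9265)
|BD| = 9.1248
circle(B,4.00) ∩ circle(D,10.00): a=-0.0405, h=3.9998
  candidates: C₊=(-0.9944,-0.3334) cross=36.497; C₋=(2.4479,-7.5545) cross=-36.497
  mode + wants cross > 0 → take C=(-0.9944,-0.3334) (cross=36.497)
ex = (C−B)/|BC| = (-0.4394,0.8983); ey = (-0.8983,-0.4394)
P = B + -3.07·ex + 0.69·ey = (1.4924,-6.9874)

1.49 -6.99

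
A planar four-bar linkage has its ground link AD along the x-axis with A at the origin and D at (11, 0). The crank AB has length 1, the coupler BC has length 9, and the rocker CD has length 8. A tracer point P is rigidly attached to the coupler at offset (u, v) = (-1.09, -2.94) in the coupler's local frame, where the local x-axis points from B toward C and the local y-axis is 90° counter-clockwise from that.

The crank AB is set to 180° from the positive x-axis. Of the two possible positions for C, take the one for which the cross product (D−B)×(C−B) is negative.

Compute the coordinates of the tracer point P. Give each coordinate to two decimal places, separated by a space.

-3.77 -1.46

A=(0,0), D=(11.00,0)
B = A + 1.00·(cos180°, sin180°) = (-1.0000, 0.0000)
|BD| = 12.0000
circle(B,9.00) ∩ circle(D,8.00): a=6.7083, h=5.9999
  candidates: C₊=(5.7083,5.9999) cross=71.998; C₋=(5.7083,-5.9999) cross=-71.998
  mode - wants cross < 0 → take C=(5.7083,-5.9999) (cross=-71.998)
ex = (C−B)/|BC| = (0.7454,-0.6667); ey = (0.6667,0.7454)
P = B + -1.09·ex + -2.94·ey = (-3.7724,-1.4647)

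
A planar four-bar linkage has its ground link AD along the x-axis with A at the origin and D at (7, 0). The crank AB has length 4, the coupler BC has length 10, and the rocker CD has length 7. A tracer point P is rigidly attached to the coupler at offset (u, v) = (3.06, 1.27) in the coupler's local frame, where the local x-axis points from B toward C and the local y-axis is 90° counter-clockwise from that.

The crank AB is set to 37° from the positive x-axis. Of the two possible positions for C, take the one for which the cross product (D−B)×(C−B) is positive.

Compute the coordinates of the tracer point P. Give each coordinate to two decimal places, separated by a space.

6.12 3.96

A=(0,0), D=(7.00,0)
B = A + 4.00·(cos37°, sin37°) = (3.1945, 2.4073)
|BD| = 4.5029
circle(B,10.00) ∩ circle(D,7.00): a=7.9144, h=6.1124
  candidates: C₊=(13.1508,3.3419) cross=27.524; C₋=(6.6154,-6.9894) cross=-27.524
  mode + wants cross > 0 → take C=(13.1508,3.3419) (cross=27.524)
ex = (C−B)/|BC| = (0.9956,0.0935); ey = (-0.0935,0.9956)
P = B + 3.06·ex + 1.27·ey = (6.1225,3.9577)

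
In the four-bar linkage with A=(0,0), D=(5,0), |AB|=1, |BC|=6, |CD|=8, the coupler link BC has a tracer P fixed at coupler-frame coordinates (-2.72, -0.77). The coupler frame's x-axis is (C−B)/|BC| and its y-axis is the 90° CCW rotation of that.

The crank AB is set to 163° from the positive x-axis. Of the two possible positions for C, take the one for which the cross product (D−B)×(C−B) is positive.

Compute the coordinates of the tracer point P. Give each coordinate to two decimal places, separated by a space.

A=(0,0), D=(5.00,0)
B = A + 1.00·(cos163°, sin163°) = (-0.9563, 0.2924)
|BD| = 5.9635
circle(B,6.00) ∩ circle(D,8.00): a=0.6341, h=5.9664
  candidates: C₊=(-0.0304,6.2205) cross=35.580; C₋=(-0.6155,-5.6979) cross=-35.580
  mode + wants cross > 0 → take C=(-0.0304,6.2205) (cross=35.580)
ex = (C−B)/|BC| = (0.1543,0.9880); ey = (-0.9880,0.1543)
P = B + -2.72·ex + -0.77·ey = (-0.6153,-2.5139)

-0.62 -2.51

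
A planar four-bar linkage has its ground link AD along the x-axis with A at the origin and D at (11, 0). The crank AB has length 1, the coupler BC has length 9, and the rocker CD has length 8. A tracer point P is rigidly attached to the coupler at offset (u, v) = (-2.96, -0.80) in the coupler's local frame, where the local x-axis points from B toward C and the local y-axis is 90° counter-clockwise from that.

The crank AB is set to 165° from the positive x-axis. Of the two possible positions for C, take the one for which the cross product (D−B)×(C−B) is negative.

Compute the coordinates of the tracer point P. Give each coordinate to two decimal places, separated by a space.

-3.67 1.70

A=(0,0), D=(11.00,0)
B = A + 1.00·(cos165°, sin165°) = (-0.9659, 0.2588)
|BD| = 11.9687
circle(B,9.00) ∩ circle(D,8.00): a=6.6945, h=6.0152
  candidates: C₊=(5.8571,6.1279) cross=71.995; C₋=(5.5970,-5.8998) cross=-71.995
  mode - wants cross < 0 → take C=(5.5970,-5.8998) (cross=-71.995)
ex = (C−B)/|BC| = (0.7292,-0.6843); ey = (0.6843,0.7292)
P = B + -2.96·ex + -0.80·ey = (-3.6718,1.7009)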